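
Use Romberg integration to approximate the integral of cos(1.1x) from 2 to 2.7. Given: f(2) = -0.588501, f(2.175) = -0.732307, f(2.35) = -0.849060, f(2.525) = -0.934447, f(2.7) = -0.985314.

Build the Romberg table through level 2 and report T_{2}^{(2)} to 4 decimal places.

T_{0}^{(0)} (trapezoid, 1 panel, h=0.7000): -0.550835
T_{1}^{(0)} (trapezoid, 2 panels, h=0.3500): -0.572589
T_{2}^{(0)} (trapezoid, 4 panels, h=0.1750): -0.577976
T_{1}^{(1)} = -0.572589 + (-0.572589 − (-0.550835))/3 = -0.579840
T_{2}^{(1)} = -0.577976 + (-0.577976 − (-0.572589))/3 = -0.579772
T_{2}^{(2)} = -0.579772 + (-0.579772 − (-0.579840))/15 = -0.579767

-0.5798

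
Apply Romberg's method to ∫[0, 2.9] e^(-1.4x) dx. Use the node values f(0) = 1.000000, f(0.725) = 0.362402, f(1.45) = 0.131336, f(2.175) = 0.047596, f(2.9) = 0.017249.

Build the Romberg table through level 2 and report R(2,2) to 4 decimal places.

0.7030

R(0,0) (trapezoid, 1 panel, h=2.9000): 1.475011
R(1,0) (trapezoid, 2 panels, h=1.4500): 0.927943
R(2,0) (trapezoid, 4 panels, h=0.7250): 0.761220
R(1,1) = 0.927943 + (0.927943 − 1.475011)/3 = 0.745587
R(2,1) = 0.761220 + (0.761220 − 0.927943)/3 = 0.705646
R(2,2) = 0.705646 + (0.705646 − 0.745587)/15 = 0.702983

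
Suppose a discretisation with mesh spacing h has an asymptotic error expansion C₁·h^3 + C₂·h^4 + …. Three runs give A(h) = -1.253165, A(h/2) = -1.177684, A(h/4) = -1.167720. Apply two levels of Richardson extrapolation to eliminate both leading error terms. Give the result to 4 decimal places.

First eliminate the h^3 term (factor 2^3 = 8):
  B₁ = (8·(-1.177684) − (-1.253165))/7 = -1.166901
  B₂ = (8·(-1.167720) − (-1.177684))/7 = -1.166297
Then eliminate the h^4 term (factor 2^4 = 16):
  (16·(-1.166297) − (-1.166901))/15 = -1.166257

-1.1663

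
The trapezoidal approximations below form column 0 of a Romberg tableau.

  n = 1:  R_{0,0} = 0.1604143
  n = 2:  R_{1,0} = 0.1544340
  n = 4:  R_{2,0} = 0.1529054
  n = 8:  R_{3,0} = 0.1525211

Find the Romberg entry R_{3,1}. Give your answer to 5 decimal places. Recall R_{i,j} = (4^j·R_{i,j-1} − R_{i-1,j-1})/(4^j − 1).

0.15239

Richardson extrapolation on the trapezoidal column (denominator 4−1=3):
R_{3,1} = 0.1525211 + (0.1525211 − 0.1529054)/3 = 0.1523930
(Column j=1 coincides with Simpson's rule on the same nodes.)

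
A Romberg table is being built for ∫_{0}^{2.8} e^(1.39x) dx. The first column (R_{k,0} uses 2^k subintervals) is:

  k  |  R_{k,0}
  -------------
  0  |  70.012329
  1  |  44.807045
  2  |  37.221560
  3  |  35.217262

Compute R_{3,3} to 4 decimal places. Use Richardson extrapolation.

34.5389

R_{1,1} = (4·44.807045 − 70.012329) / 3 = 36.405284
R_{2,1} = 37.221560 + (37.221560 − 44.807045)/3 = 34.693065
R_{3,1} = (4·35.217262 − 37.221560) / 3 = 34.549163
R_{2,2} = (16·34.693065 − 36.405284) / 15 = 34.578917
R_{3,2} = 34.549163 + (34.549163 − 34.693065)/15 = 34.539570
R_{3,3} = (64·34.539570 − 34.578917) / 63 = 34.538945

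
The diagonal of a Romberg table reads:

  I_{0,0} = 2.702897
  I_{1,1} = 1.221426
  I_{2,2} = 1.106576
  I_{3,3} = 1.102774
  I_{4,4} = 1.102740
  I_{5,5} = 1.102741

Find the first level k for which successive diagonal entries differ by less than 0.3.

|I_{1,1} − I_{0,0}| = 1.481471 ≥ 0.3
|I_{2,2} − I_{1,1}| = 0.114850 < 0.3

k = 2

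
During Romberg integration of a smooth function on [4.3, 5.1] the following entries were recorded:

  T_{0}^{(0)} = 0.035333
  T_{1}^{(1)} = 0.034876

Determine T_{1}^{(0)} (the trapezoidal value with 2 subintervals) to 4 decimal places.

From T_{1}^{(1)} = (4·T_{1}^{(0)} − T_{0}^{(0)})/3, solve for T_{1}^{(0)}:
4·T_{1}^{(0)} = 3·0.034876 + 0.035333 = 0.139961
T_{1}^{(0)} = 0.034990

0.0350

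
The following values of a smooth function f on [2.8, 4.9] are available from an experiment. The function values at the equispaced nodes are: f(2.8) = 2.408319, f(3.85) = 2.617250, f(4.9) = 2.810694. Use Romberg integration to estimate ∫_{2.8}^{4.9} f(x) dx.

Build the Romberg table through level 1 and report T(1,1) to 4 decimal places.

5.4908

T(0,0) (trapezoid, 1 panel, h=2.1000): 5.479964
T(1,0) (trapezoid, 2 panels, h=1.0500): 5.488094
T(1,1) = 5.488094 + (5.488094 − 5.479964)/3 = 5.490804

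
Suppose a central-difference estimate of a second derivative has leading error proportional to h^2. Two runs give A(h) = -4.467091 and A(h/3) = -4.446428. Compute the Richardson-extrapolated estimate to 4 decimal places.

-4.4438

Extrapolated value = (9·A(h/3) − A(h)) / (9 − 1)
= (9·(-4.446428) − (-4.467091)) / 8
= -35.550761 / 8 = -4.443845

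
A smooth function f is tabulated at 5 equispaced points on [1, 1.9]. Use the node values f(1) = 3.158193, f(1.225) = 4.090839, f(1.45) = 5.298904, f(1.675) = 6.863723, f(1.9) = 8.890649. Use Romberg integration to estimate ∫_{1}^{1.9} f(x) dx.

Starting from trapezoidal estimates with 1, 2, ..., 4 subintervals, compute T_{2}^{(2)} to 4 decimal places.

4.9847

T_{0}^{(0)} (trapezoid, 1 panel, h=0.9000): 5.421979
T_{1}^{(0)} (trapezoid, 2 panels, h=0.4500): 5.095496
T_{2}^{(0)} (trapezoid, 4 panels, h=0.2250): 5.012525
T_{1}^{(1)} = 5.095496 + (5.095496 − 5.421979)/3 = 4.986668
T_{2}^{(1)} = 5.012525 + (5.012525 − 5.095496)/3 = 4.984868
T_{2}^{(2)} = 4.984868 + (4.984868 − 4.986668)/15 = 4.984748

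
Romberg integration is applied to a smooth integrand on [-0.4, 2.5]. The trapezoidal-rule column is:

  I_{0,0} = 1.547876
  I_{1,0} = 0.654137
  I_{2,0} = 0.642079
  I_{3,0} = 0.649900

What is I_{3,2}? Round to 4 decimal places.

Richardson extrapolation on the trapezoidal column (denominator 4−1=3):
I_{2,1} = (4·0.642079 − 0.654137) / 3 = 0.638060
I_{3,1} = 0.649900 + (0.649900 − 0.642079)/3 = 0.652507
I_{3,2} = (16·0.652507 − 0.638060) / 15 = 0.653470
(Column j=1 coincides with Simpson's rule on the same nodes.)

0.6535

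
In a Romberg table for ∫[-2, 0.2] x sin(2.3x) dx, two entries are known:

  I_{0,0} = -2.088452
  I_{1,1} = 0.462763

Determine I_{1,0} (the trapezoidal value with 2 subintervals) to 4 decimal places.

From I_{1,1} = (4·I_{1,0} − I_{0,0})/3, solve for I_{1,0}:
4·I_{1,0} = 3·0.462763 + (-2.088452) = -0.700163
I_{1,0} = -0.175041

-0.1750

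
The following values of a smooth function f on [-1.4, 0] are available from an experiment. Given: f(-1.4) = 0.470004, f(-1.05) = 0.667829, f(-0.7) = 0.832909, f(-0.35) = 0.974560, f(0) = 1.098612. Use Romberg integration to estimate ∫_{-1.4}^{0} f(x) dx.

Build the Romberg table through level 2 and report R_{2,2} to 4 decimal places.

R_{0,0} (trapezoid, 1 panel, h=1.4000): 1.098031
R_{1,0} (trapezoid, 2 panels, h=0.7000): 1.132052
R_{2,0} (trapezoid, 4 panels, h=0.3500): 1.140862
R_{1,1} = 1.132052 + (1.132052 − 1.098031)/3 = 1.143392
R_{2,1} = 1.140862 + (1.140862 − 1.132052)/3 = 1.143799
R_{2,2} = 1.143799 + (1.143799 − 1.143392)/15 = 1.143826

1.1438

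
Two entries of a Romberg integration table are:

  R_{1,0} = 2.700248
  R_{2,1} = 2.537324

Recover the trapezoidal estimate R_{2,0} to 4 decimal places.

From R_{2,1} = (4·R_{2,0} − R_{1,0})/3, solve for R_{2,0}:
4·R_{2,0} = 3·2.537324 + 2.700248 = 10.312220
R_{2,0} = 2.578055

2.5781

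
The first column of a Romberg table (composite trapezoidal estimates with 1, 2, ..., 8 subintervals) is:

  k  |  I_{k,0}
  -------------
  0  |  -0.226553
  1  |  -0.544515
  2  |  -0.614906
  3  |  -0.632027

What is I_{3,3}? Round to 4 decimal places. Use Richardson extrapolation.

Richardson extrapolation on the trapezoidal column (denominator 4−1=3):
I_{1,1} = (4·(-0.544515) − (-0.226553)) / 3 = -0.650502
I_{2,1} = (4·(-0.614906) − (-0.544515)) / 3 = -0.638370
I_{3,1} = (4·(-0.632027) − (-0.614906)) / 3 = -0.637734
I_{2,2} = -0.638370 + (-0.638370 − (-0.650502))/15 = -0.637561
I_{3,2} = (16·(-0.637734) − (-0.638370)) / 15 = -0.637692
I_{3,3} = -0.637692 + (-0.637692 − (-0.637561))/63 = -0.637694

-0.6377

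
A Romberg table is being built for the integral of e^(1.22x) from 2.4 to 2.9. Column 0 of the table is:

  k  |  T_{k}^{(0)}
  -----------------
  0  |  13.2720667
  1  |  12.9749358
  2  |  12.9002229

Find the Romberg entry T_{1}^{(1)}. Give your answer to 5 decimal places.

12.87589

Richardson extrapolation on the trapezoidal column (denominator 4−1=3):
T_{1}^{(1)} = (4·12.9749358 − 13.2720667) / 3 = 12.8758922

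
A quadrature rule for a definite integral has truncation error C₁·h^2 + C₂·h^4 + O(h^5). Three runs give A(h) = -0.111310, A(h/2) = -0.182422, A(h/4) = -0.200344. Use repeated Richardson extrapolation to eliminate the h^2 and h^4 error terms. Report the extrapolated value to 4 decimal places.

-0.2063

First eliminate the h^2 term (factor 2^2 = 4):
  B₁ = (4·(-0.182422) − (-0.111310))/3 = -0.206126
  B₂ = (4·(-0.200344) − (-0.182422))/3 = -0.206318
Then eliminate the h^4 term (factor 2^4 = 16):
  (16·(-0.206318) − (-0.206126))/15 = -0.206331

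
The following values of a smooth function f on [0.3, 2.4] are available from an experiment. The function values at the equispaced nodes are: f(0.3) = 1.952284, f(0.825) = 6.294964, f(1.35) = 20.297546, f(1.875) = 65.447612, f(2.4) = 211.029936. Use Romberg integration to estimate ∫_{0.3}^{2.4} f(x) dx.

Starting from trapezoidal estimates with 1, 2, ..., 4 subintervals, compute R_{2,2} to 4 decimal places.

R_{0,0} (trapezoid, 1 panel, h=2.1000): 223.631331
R_{1,0} (trapezoid, 2 panels, h=1.0500): 133.128089
R_{2,0} (trapezoid, 4 panels, h=0.5250): 104.228897
R_{1,1} = 133.128089 + (133.128089 − 223.631331)/3 = 102.960342
R_{2,1} = 104.228897 + (104.228897 − 133.128089)/3 = 94.595833
R_{2,2} = 94.595833 + (94.595833 − 102.960342)/15 = 94.038199

94.0382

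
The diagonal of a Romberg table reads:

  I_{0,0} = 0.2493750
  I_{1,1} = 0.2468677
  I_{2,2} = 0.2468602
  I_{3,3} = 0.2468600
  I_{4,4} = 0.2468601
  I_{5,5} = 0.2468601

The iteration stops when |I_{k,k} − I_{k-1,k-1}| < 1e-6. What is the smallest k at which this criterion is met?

k = 3

|I_{1,1} − I_{0,0}| = 0.0025073 ≥ 1e-6
|I_{2,2} − I_{1,1}| = 0.0000075 ≥ 1e-6
|I_{3,3} − I_{2,2}| = 0.0000002 < 1e-6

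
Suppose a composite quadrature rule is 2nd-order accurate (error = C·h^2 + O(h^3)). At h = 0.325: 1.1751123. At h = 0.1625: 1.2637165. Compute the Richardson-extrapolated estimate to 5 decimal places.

1.29325

The leading error scales as h^2; refining by a factor of 2 reduces it by 2^2 = 4.
Extrapolated value = (4·A(h/2) − A(h)) / (4 − 1)
= (4·1.2637165 − 1.1751123) / 3
= 3.8797537 / 3 = 1.2932512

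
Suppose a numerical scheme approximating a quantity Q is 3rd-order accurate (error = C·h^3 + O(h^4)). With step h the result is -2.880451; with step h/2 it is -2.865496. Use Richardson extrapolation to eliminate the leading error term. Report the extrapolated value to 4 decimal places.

-2.8634

Extrapolated value = (8·A(h/2) − A(h)) / (8 − 1)
= (8·(-2.865496) − (-2.880451)) / 7
= -20.043517 / 7 = -2.863360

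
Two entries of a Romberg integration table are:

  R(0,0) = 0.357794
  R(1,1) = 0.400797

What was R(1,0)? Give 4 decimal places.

0.3900

From R(1,1) = (4·R(1,0) − R(0,0))/3, solve for R(1,0):
4·R(1,0) = 3·0.400797 + 0.357794 = 1.560185
R(1,0) = 0.390046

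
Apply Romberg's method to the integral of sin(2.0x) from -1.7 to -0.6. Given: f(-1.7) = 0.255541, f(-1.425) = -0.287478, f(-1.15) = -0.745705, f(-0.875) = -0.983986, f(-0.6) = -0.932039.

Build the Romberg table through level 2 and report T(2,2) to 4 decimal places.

-0.6645

T(0,0) (trapezoid, 1 panel, h=1.1000): -0.372074
T(1,0) (trapezoid, 2 panels, h=0.5500): -0.596175
T(2,0) (trapezoid, 4 panels, h=0.2750): -0.647740
T(1,1) = -0.596175 + (-0.596175 − (-0.372074))/3 = -0.670875
T(2,1) = -0.647740 + (-0.647740 − (-0.596175))/3 = -0.664928
T(2,2) = -0.664928 + (-0.664928 − (-0.670875))/15 = -0.664532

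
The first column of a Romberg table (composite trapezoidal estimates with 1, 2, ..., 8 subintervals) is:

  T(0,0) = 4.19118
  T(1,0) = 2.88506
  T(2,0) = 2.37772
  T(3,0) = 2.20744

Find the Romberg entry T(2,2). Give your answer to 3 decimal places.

Richardson extrapolation on the trapezoidal column (denominator 4−1=3):
T(1,1) = 2.88506 + (2.88506 − 4.19118)/3 = 2.44969
T(2,1) = 2.37772 + (2.37772 − 2.88506)/3 = 2.20861
T(2,2) = 2.20861 + (2.20861 − 2.44969)/15 = 2.19254

2.193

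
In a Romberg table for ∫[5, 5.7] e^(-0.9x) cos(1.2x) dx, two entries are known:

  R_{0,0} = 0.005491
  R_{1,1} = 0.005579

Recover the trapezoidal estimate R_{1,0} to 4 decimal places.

0.0056

From R_{1,1} = (4·R_{1,0} − R_{0,0})/3, solve for R_{1,0}:
4·R_{1,0} = 3·0.005579 + 0.005491 = 0.022228
R_{1,0} = 0.005557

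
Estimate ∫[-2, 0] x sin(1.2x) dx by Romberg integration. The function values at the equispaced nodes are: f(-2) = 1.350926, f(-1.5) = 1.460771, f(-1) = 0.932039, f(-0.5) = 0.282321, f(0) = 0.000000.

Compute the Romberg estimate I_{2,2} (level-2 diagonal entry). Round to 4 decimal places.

I_{0,0} (trapezoid, 1 panel, h=2.0000): 1.350926
I_{1,0} (trapezoid, 2 panels, h=1.0000): 1.607502
I_{2,0} (trapezoid, 4 panels, h=0.5000): 1.675297
I_{1,1} = 1.607502 + (1.607502 − 1.350926)/3 = 1.693027
I_{2,1} = 1.675297 + (1.675297 − 1.607502)/3 = 1.697895
I_{2,2} = 1.697895 + (1.697895 − 1.693027)/15 = 1.698220

1.6982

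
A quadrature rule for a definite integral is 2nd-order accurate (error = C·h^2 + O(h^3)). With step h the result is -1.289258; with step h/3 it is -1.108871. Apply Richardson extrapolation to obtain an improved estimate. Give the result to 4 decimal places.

The leading error scales as h^2; refining by a factor of 3 reduces it by 3^2 = 9.
Extrapolated value = (9·A(h/3) − A(h)) / (9 − 1)
= (9·(-1.108871) − (-1.289258)) / 8
= -8.690581 / 8 = -1.086323

-1.0863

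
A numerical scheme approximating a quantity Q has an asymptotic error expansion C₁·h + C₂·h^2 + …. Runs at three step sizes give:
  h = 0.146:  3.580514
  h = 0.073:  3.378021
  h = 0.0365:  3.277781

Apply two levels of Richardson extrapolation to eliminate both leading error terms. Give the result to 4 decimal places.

3.1782

First eliminate the h term (factor 2^1 = 2):
  B₁ = (2·3.378021 − 3.580514)/1 = 3.175528
  B₂ = (2·3.277781 − 3.378021)/1 = 3.177541
Then eliminate the h^2 term (factor 2^2 = 4):
  (4·3.177541 − 3.175528)/3 = 3.178212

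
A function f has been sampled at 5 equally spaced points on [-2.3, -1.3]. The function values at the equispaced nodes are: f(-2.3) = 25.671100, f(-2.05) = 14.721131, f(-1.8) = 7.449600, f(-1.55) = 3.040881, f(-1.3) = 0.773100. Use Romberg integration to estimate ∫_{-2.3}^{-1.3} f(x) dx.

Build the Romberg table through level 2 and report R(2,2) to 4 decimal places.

R(0,0) (trapezoid, 1 panel, h=1.0000): 13.222100
R(1,0) (trapezoid, 2 panels, h=0.5000): 10.335850
R(2,0) (trapezoid, 4 panels, h=0.2500): 9.608428
R(1,1) = 10.335850 + (10.335850 − 13.222100)/3 = 9.373767
R(2,1) = 9.608428 + (9.608428 − 10.335850)/3 = 9.365954
R(2,2) = 9.365954 + (9.365954 − 9.373767)/15 = 9.365433

9.3654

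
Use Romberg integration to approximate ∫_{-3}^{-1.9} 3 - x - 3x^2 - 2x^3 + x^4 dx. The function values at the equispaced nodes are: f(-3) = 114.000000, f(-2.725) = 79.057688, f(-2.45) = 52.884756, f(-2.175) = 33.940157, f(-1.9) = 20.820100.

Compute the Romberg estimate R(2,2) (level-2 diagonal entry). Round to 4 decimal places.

63.4858

R(0,0) (trapezoid, 1 panel, h=1.1000): 74.151055
R(1,0) (trapezoid, 2 panels, h=0.5500): 66.162143
R(2,0) (trapezoid, 4 panels, h=0.2750): 64.155479
R(1,1) = 66.162143 + (66.162143 − 74.151055)/3 = 63.499172
R(2,1) = 64.155479 + (64.155479 − 66.162143)/3 = 63.486591
R(2,2) = 63.486591 + (63.486591 − 63.499172)/15 = 63.485752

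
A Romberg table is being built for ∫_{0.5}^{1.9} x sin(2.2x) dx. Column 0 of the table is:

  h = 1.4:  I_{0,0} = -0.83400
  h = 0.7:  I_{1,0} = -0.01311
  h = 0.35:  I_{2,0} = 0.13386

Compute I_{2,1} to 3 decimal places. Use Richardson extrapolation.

0.183

Richardson extrapolation on the trapezoidal column (denominator 4−1=3):
I_{2,1} = (4·0.13386 − (-0.01311)) / 3 = 0.18285
(Column j=1 coincides with Simpson's rule on the same nodes.)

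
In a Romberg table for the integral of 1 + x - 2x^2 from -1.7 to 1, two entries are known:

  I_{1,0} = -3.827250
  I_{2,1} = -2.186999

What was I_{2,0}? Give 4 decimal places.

From I_{2,1} = (4·I_{2,0} − I_{1,0})/3, solve for I_{2,0}:
4·I_{2,0} = 3·(-2.186999) + (-3.827250) = -10.388247
I_{2,0} = -2.597062

-2.5971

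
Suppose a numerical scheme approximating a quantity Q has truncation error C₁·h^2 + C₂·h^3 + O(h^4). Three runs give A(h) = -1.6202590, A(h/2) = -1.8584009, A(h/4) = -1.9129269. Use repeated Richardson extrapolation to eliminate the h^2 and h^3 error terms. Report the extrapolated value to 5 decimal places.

-1.93015

First eliminate the h^2 term (factor 2^2 = 4):
  B₁ = (4·(-1.8584009) − (-1.6202590))/3 = -1.9377815
  B₂ = (4·(-1.9129269) − (-1.8584009))/3 = -1.9311022
Then eliminate the h^3 term (factor 2^3 = 8):
  (8·(-1.9311022) − (-1.9377815))/7 = -1.9301480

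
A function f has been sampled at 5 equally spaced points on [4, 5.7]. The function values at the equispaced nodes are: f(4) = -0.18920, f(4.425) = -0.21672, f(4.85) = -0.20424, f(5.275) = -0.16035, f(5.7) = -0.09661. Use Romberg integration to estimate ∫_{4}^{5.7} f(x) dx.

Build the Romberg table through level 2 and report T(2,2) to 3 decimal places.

-0.312

T(0,0) (trapezoid, 1 panel, h=1.7000): -0.24294
T(1,0) (trapezoid, 2 panels, h=0.8500): -0.29507
T(2,0) (trapezoid, 4 panels, h=0.4250): -0.30779
T(1,1) = -0.29507 + (-0.29507 − (-0.24294))/3 = -0.31245
T(2,1) = -0.30779 + (-0.30779 − (-0.29507))/3 = -0.31203
T(2,2) = -0.31203 + (-0.31203 − (-0.31245))/15 = -0.31200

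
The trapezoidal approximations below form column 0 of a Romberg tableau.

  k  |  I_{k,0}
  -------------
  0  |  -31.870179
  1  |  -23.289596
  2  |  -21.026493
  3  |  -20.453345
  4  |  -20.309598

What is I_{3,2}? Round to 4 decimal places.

-20.2616

Richardson extrapolation on the trapezoidal column (denominator 4−1=3):
I_{2,1} = -21.026493 + (-21.026493 − (-23.289596))/3 = -20.272125
I_{3,1} = -20.453345 + (-20.453345 − (-21.026493))/3 = -20.262296
I_{3,2} = -20.262296 + (-20.262296 − (-20.272125))/15 = -20.261641
(Column j=1 coincides with Simpson's rule on the same nodes.)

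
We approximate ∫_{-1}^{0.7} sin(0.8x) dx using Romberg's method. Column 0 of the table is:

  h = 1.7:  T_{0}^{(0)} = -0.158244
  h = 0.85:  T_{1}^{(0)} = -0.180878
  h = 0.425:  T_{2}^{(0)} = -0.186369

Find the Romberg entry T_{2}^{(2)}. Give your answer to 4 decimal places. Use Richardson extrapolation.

Richardson extrapolation on the trapezoidal column (denominator 4−1=3):
T_{1}^{(1)} = (4·(-0.180878) − (-0.158244)) / 3 = -0.188423
T_{2}^{(1)} = (4·(-0.186369) − (-0.180878)) / 3 = -0.188199
T_{2}^{(2)} = -0.188199 + (-0.188199 − (-0.188423))/15 = -0.188184

-0.1882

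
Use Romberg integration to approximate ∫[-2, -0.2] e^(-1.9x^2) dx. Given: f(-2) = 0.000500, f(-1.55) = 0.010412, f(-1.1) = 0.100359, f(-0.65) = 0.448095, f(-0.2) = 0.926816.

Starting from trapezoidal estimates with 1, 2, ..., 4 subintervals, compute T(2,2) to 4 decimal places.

0.4474

T(0,0) (trapezoid, 1 panel, h=1.8000): 0.834584
T(1,0) (trapezoid, 2 panels, h=0.9000): 0.507615
T(2,0) (trapezoid, 4 panels, h=0.4500): 0.460136
T(1,1) = 0.507615 + (0.507615 − 0.834584)/3 = 0.398625
T(2,1) = 0.460136 + (0.460136 − 0.507615)/3 = 0.444310
T(2,2) = 0.444310 + (0.444310 − 0.398625)/15 = 0.447356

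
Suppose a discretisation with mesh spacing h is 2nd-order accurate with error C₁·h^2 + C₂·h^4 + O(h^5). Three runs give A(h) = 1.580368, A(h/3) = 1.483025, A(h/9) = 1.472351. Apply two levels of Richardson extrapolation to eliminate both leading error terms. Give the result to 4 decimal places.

1.4710

First eliminate the h^2 term (factor 3^2 = 9):
  B₁ = (9·1.483025 − 1.580368)/8 = 1.470857
  B₂ = (9·1.472351 − 1.483025)/8 = 1.471017
Then eliminate the h^4 term (factor 3^4 = 81):
  (81·1.471017 − 1.470857)/80 = 1.471019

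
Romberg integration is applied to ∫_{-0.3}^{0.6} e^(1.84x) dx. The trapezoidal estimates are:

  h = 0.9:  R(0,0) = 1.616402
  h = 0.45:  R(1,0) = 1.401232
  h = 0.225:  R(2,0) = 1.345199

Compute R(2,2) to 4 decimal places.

Richardson extrapolation on the trapezoidal column (denominator 4−1=3):
R(1,1) = (4·1.401232 − 1.616402) / 3 = 1.329509
R(2,1) = (4·1.345199 − 1.401232) / 3 = 1.326521
R(2,2) = (16·1.326521 − 1.329509) / 15 = 1.326322

1.3263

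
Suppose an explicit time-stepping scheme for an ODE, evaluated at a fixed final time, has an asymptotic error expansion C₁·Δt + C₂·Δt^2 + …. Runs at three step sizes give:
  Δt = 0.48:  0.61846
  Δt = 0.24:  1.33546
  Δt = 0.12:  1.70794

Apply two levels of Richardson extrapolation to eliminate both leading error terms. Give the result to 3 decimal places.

2.090

First eliminate the Δt term (factor 2^1 = 2):
  B₁ = (2·1.33546 − 0.61846)/1 = 2.05246
  B₂ = (2·1.70794 − 1.33546)/1 = 2.08042
Then eliminate the Δt^2 term (factor 2^2 = 4):
  (4·2.08042 − 2.05246)/3 = 2.08974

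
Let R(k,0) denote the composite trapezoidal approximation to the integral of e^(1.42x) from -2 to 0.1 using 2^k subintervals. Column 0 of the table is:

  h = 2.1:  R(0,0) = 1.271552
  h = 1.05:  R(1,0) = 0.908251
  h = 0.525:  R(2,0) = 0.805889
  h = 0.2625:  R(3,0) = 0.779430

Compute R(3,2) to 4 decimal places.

Richardson extrapolation on the trapezoidal column (denominator 4−1=3):
R(2,1) = (4·0.805889 − 0.908251) / 3 = 0.771768
R(3,1) = (4·0.779430 − 0.805889) / 3 = 0.770610
R(3,2) = (16·0.770610 − 0.771768) / 15 = 0.770533
(Column j=1 coincides with Simpson's rule on the same nodes.)

0.7705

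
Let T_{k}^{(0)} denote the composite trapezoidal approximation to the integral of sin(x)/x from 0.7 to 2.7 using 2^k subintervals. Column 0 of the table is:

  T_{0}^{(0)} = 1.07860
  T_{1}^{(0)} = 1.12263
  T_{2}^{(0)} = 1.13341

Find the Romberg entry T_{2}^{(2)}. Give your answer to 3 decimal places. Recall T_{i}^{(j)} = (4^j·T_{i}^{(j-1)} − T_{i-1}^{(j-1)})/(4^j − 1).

1.137

Richardson extrapolation on the trapezoidal column (denominator 4−1=3):
T_{1}^{(1)} = 1.12263 + (1.12263 − 1.07860)/3 = 1.13731
T_{2}^{(1)} = 1.13341 + (1.13341 − 1.12263)/3 = 1.13700
T_{2}^{(2)} = 1.13700 + (1.13700 − 1.13731)/15 = 1.13698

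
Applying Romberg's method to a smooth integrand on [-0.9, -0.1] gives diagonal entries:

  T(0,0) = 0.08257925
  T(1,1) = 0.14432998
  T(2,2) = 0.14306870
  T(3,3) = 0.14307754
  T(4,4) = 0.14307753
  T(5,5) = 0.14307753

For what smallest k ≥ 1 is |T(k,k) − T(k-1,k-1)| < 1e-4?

k = 3

|T(1,1) − T(0,0)| = 0.06175073 ≥ 1e-4
|T(2,2) − T(1,1)| = 0.00126128 ≥ 1e-4
|T(3,3) − T(2,2)| = 0.00000884 < 1e-4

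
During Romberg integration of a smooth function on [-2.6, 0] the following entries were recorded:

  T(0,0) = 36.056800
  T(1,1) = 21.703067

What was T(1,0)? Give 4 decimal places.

25.2915

From T(1,1) = (4·T(1,0) − T(0,0))/3, solve for T(1,0):
4·T(1,0) = 3·21.703067 + 36.056800 = 101.166001
T(1,0) = 25.291500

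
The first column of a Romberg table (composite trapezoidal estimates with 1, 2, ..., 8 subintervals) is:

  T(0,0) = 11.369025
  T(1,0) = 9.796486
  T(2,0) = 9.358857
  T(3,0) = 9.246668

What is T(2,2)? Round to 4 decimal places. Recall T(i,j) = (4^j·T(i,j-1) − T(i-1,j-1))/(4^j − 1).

9.2090

Richardson extrapolation on the trapezoidal column (denominator 4−1=3):
T(1,1) = (4·9.796486 − 11.369025) / 3 = 9.272306
T(2,1) = (4·9.358857 − 9.796486) / 3 = 9.212981
T(2,2) = 9.212981 + (9.212981 − 9.272306)/15 = 9.209026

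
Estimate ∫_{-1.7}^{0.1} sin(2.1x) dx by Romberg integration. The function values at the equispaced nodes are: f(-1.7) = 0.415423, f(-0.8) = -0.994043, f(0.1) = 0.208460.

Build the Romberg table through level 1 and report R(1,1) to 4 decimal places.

R(0,0) (trapezoid, 1 panel, h=1.8000): 0.561495
R(1,0) (trapezoid, 2 panels, h=0.9000): -0.613891
R(1,1) = -0.613891 + (-0.613891 − 0.561495)/3 = -1.005686

-1.0057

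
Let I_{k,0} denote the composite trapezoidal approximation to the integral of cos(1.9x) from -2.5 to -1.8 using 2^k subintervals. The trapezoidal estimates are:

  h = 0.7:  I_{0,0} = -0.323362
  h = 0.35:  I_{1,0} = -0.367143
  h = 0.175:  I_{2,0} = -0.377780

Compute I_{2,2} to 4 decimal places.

-0.3813

Richardson extrapolation on the trapezoidal column (denominator 4−1=3):
I_{1,1} = (4·(-0.367143) − (-0.323362)) / 3 = -0.381737
I_{2,1} = (4·(-0.377780) − (-0.367143)) / 3 = -0.381326
I_{2,2} = -0.381326 + (-0.381326 − (-0.381737))/15 = -0.381299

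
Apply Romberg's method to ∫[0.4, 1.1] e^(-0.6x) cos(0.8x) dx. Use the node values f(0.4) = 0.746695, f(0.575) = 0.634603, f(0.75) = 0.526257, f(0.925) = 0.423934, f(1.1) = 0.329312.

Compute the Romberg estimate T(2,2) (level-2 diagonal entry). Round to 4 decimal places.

T(0,0) (trapezoid, 1 panel, h=0.7000): 0.376602
T(1,0) (trapezoid, 2 panels, h=0.3500): 0.372491
T(2,0) (trapezoid, 4 panels, h=0.1750): 0.371490
T(1,1) = 0.372491 + (0.372491 − 0.376602)/3 = 0.371121
T(2,1) = 0.371490 + (0.371490 − 0.372491)/3 = 0.371156
T(2,2) = 0.371156 + (0.371156 − 0.371121)/15 = 0.371158

0.3712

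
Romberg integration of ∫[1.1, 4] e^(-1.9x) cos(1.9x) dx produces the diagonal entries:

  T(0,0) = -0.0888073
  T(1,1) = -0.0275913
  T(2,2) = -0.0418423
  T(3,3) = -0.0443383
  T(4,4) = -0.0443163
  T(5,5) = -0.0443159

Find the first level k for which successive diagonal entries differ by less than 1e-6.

|T(1,1) − T(0,0)| = 0.0612160 ≥ 1e-6
|T(2,2) − T(1,1)| = 0.0142510 ≥ 1e-6
|T(3,3) − T(2,2)| = 0.0024960 ≥ 1e-6
|T(4,4) − T(3,3)| = 0.0000220 ≥ 1e-6
|T(5,5) − T(4,4)| = 0.0000004 < 1e-6

k = 5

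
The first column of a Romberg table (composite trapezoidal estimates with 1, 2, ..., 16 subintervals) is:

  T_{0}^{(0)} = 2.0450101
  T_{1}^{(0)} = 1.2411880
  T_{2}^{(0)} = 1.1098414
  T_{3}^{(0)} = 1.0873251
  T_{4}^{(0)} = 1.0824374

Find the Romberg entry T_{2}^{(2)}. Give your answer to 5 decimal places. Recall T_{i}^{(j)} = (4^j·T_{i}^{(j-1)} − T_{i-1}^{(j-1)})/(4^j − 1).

1.07225

Richardson extrapolation on the trapezoidal column (denominator 4−1=3):
T_{1}^{(1)} = (4·1.2411880 − 2.0450101) / 3 = 0.9732473
T_{2}^{(1)} = (4·1.1098414 − 1.2411880) / 3 = 1.0660592
T_{2}^{(2)} = (16·1.0660592 − 0.9732473) / 15 = 1.0722467
(Column j=1 coincides with Simpson's rule on the same nodes.)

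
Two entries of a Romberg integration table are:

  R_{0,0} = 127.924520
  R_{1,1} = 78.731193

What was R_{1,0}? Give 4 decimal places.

91.0295

From R_{1,1} = (4·R_{1,0} − R_{0,0})/3, solve for R_{1,0}:
4·R_{1,0} = 3·78.731193 + 127.924520 = 364.118099
R_{1,0} = 91.029525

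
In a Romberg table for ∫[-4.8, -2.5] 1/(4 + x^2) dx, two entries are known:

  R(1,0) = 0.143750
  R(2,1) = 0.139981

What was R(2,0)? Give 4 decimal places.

From R(2,1) = (4·R(2,0) − R(1,0))/3, solve for R(2,0):
4·R(2,0) = 3·0.139981 + 0.143750 = 0.563693
R(2,0) = 0.140923

0.1409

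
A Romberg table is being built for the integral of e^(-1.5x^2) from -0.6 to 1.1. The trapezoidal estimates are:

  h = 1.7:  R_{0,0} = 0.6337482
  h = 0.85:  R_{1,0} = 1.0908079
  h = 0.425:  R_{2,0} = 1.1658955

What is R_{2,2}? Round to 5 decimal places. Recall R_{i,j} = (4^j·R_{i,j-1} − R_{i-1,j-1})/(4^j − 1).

1.18744

Richardson extrapolation on the trapezoidal column (denominator 4−1=3):
R_{1,1} = 1.0908079 + (1.0908079 − 0.6337482)/3 = 1.2431611
R_{2,1} = 1.1658955 + (1.1658955 − 1.0908079)/3 = 1.1909247
R_{2,2} = (16·1.1909247 − 1.2431611) / 15 = 1.1874423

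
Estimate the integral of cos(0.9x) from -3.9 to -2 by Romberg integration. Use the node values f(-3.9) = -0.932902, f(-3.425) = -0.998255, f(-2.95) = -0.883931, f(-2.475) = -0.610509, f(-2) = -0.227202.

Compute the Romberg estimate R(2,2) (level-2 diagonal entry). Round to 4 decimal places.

-1.4822

R(0,0) (trapezoid, 1 panel, h=1.9000): -1.102099
R(1,0) (trapezoid, 2 panels, h=0.9500): -1.390784
R(2,0) (trapezoid, 4 panels, h=0.4750): -1.459555
R(1,1) = -1.390784 + (-1.390784 − (-1.102099))/3 = -1.487012
R(2,1) = -1.459555 + (-1.459555 − (-1.390784))/3 = -1.482479
R(2,2) = -1.482479 + (-1.482479 − (-1.487012))/15 = -1.482177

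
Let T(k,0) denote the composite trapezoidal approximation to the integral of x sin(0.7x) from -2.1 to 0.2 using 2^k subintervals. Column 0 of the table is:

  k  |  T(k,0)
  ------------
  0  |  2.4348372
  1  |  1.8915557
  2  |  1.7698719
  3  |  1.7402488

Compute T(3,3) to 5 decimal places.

1.73044

T(1,1) = (4·1.8915557 − 2.4348372) / 3 = 1.7104619
T(2,1) = (4·1.7698719 − 1.8915557) / 3 = 1.7293106
T(3,1) = (4·1.7402488 − 1.7698719) / 3 = 1.7303744
T(2,2) = 1.7293106 + (1.7293106 − 1.7104619)/15 = 1.7305672
T(3,2) = (16·1.7303744 − 1.7293106) / 15 = 1.7304453
T(3,3) = (64·1.7304453 − 1.7305672) / 63 = 1.7304434
(Column j=1 coincides with Simpson's rule on the same nodes.)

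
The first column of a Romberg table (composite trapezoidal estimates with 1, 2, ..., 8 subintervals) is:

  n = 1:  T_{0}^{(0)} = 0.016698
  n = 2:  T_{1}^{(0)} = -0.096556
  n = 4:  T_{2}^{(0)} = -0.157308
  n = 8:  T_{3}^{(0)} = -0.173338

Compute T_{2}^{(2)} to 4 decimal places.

T_{1}^{(1)} = (4·(-0.096556) − 0.016698) / 3 = -0.134307
T_{2}^{(1)} = -0.157308 + (-0.157308 − (-0.096556))/3 = -0.177559
T_{2}^{(2)} = (16·(-0.177559) − (-0.134307)) / 15 = -0.180442

-0.1804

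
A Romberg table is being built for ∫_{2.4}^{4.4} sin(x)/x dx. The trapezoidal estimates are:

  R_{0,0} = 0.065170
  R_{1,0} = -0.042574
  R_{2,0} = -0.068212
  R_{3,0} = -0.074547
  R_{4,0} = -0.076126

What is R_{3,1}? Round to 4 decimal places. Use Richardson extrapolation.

R_{3,1} = (4·(-0.074547) − (-0.068212)) / 3 = -0.076659

-0.0767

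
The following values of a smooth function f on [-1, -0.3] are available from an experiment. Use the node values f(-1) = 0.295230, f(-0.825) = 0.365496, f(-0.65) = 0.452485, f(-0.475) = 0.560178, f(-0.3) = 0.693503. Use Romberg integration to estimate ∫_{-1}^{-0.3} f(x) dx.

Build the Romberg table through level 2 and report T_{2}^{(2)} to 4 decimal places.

0.3265

T_{0}^{(0)} (trapezoid, 1 panel, h=0.7000): 0.346057
T_{1}^{(0)} (trapezoid, 2 panels, h=0.3500): 0.331398
T_{2}^{(0)} (trapezoid, 4 panels, h=0.1750): 0.327692
T_{1}^{(1)} = 0.331398 + (0.331398 − 0.346057)/3 = 0.326512
T_{2}^{(1)} = 0.327692 + (0.327692 − 0.331398)/3 = 0.326457
T_{2}^{(2)} = 0.326457 + (0.326457 − 0.326512)/15 = 0.326453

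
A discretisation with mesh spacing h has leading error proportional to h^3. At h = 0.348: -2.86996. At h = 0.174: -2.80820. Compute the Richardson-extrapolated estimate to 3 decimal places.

The leading error scales as h^3; refining by a factor of 2 reduces it by 2^3 = 8.
Extrapolated value = (8·A(h/2) − A(h)) / (8 − 1)
= (8·(-2.80820) − (-2.86996)) / 7
= -19.59564 / 7 = -2.79938

-2.799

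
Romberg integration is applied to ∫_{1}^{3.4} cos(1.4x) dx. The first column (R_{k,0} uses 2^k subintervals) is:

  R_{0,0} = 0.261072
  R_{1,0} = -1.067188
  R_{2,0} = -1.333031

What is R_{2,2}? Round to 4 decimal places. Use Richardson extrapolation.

R_{1,1} = -1.067188 + (-1.067188 − 0.261072)/3 = -1.509941
R_{2,1} = (4·(-1.333031) − (-1.067188)) / 3 = -1.421645
R_{2,2} = -1.421645 + (-1.421645 − (-1.509941))/15 = -1.415759
(Column j=1 coincides with Simpson's rule on the same nodes.)

-1.4158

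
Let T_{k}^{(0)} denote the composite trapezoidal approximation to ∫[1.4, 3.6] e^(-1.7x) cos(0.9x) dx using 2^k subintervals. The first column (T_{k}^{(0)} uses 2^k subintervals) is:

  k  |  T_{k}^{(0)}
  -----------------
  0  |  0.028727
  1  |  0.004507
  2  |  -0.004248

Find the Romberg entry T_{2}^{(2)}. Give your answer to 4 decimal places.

-0.0074

T_{1}^{(1)} = 0.004507 + (0.004507 − 0.028727)/3 = -0.003566
T_{2}^{(1)} = (4·(-0.004248) − 0.004507) / 3 = -0.007166
T_{2}^{(2)} = -0.007166 + (-0.007166 − (-0.003566))/15 = -0.007406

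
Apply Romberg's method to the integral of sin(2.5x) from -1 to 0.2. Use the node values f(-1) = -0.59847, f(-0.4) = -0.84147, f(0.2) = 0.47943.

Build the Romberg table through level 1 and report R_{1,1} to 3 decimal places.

-0.697

R_{0,0} (trapezoid, 1 panel, h=1.2000): -0.07142
R_{1,0} (trapezoid, 2 panels, h=0.6000): -0.54059
R_{1,1} = -0.54059 + (-0.54059 − (-0.07142))/3 = -0.69698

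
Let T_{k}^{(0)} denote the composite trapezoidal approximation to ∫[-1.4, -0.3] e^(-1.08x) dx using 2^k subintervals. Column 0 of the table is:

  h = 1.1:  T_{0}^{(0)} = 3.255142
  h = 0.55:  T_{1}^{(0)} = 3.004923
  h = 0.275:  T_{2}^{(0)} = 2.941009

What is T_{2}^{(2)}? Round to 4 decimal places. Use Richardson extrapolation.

T_{1}^{(1)} = (4·3.004923 − 3.255142) / 3 = 2.921517
T_{2}^{(1)} = (4·2.941009 − 3.004923) / 3 = 2.919704
T_{2}^{(2)} = (16·2.919704 − 2.921517) / 15 = 2.919583

2.9196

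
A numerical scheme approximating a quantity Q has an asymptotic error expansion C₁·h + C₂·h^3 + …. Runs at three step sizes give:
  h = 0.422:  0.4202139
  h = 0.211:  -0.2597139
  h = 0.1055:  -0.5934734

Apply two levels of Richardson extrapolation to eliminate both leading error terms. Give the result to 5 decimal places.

-0.92546

First eliminate the h term (factor 2^1 = 2):
  B₁ = (2·(-0.2597139) − 0.4202139)/1 = -0.9396417
  B₂ = (2·(-0.5934734) − (-0.2597139))/1 = -0.9272329
Then eliminate the h^3 term (factor 2^3 = 8):
  (8·(-0.9272329) − (-0.9396417))/7 = -0.9254602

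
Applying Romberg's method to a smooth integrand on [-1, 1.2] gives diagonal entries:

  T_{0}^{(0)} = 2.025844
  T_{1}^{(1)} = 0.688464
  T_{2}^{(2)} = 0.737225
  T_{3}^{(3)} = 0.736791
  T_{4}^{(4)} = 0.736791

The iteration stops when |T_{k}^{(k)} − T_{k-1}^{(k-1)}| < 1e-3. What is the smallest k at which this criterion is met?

|T_{1}^{(1)} − T_{0}^{(0)}| = 1.337380 ≥ 1e-3
|T_{2}^{(2)} − T_{1}^{(1)}| = 0.048761 ≥ 1e-3
|T_{3}^{(3)} − T_{2}^{(2)}| = 0.000434 < 1e-3

k = 3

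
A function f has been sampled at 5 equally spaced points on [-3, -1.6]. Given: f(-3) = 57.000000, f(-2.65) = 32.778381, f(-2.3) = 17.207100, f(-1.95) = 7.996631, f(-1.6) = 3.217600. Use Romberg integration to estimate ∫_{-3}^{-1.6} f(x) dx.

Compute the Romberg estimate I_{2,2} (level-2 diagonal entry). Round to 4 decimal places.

30.0659

I_{0,0} (trapezoid, 1 panel, h=1.4000): 42.152320
I_{1,0} (trapezoid, 2 panels, h=0.7000): 33.121130
I_{2,0} (trapezoid, 4 panels, h=0.3500): 30.831819
I_{1,1} = 33.121130 + (33.121130 − 42.152320)/3 = 30.110733
I_{2,1} = 30.831819 + (30.831819 − 33.121130)/3 = 30.068715
I_{2,2} = 30.068715 + (30.068715 − 30.110733)/15 = 30.065914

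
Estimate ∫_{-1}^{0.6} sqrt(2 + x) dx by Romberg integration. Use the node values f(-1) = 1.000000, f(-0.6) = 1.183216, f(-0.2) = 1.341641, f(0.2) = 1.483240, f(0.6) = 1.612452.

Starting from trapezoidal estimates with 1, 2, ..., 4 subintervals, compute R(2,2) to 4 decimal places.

R(0,0) (trapezoid, 1 panel, h=1.6000): 2.089962
R(1,0) (trapezoid, 2 panels, h=0.8000): 2.118294
R(2,0) (trapezoid, 4 panels, h=0.4000): 2.125729
R(1,1) = 2.118294 + (2.118294 − 2.089962)/3 = 2.127738
R(2,1) = 2.125729 + (2.125729 − 2.118294)/3 = 2.128207
R(2,2) = 2.128207 + (2.128207 − 2.127738)/15 = 2.128238

2.1282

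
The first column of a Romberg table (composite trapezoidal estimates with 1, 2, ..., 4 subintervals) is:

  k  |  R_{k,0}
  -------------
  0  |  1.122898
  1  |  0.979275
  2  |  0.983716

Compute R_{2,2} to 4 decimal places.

Richardson extrapolation on the trapezoidal column (denominator 4−1=3):
R_{1,1} = (4·0.979275 − 1.122898) / 3 = 0.931401
R_{2,1} = 0.983716 + (0.983716 − 0.979275)/3 = 0.985196
R_{2,2} = (16·0.985196 − 0.931401) / 15 = 0.988782

0.9888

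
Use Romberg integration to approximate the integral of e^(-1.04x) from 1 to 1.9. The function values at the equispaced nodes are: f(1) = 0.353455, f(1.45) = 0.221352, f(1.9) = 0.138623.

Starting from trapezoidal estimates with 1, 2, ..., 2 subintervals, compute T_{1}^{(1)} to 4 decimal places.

0.2066

T_{0}^{(0)} (trapezoid, 1 panel, h=0.9000): 0.221435
T_{1}^{(0)} (trapezoid, 2 panels, h=0.4500): 0.210326
T_{1}^{(1)} = 0.210326 + (0.210326 − 0.221435)/3 = 0.206623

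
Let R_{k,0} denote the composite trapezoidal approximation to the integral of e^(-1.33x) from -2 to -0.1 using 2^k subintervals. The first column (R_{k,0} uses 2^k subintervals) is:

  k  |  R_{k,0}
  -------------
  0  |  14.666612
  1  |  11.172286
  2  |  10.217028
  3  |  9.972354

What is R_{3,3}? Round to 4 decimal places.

Richardson extrapolation on the trapezoidal column (denominator 4−1=3):
R_{1,1} = (4·11.172286 − 14.666612) / 3 = 10.007511
R_{2,1} = 10.217028 + (10.217028 − 11.172286)/3 = 9.898609
R_{3,1} = 9.972354 + (9.972354 − 10.217028)/3 = 9.890796
R_{2,2} = (16·9.898609 − 10.007511) / 15 = 9.891349
R_{3,2} = (16·9.890796 − 9.898609) / 15 = 9.890275
R_{3,3} = (64·9.890275 − 9.891349) / 63 = 9.890258

9.8903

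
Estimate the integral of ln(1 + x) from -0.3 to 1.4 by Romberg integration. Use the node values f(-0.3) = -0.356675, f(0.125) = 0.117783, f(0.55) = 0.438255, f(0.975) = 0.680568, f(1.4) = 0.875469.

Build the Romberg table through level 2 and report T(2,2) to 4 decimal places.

T(0,0) (trapezoid, 1 panel, h=1.7000): 0.440975
T(1,0) (trapezoid, 2 panels, h=0.8500): 0.593004
T(2,0) (trapezoid, 4 panels, h=0.4250): 0.635801
T(1,1) = 0.593004 + (0.593004 − 0.440975)/3 = 0.643680
T(2,1) = 0.635801 + (0.635801 − 0.593004)/3 = 0.650067
T(2,2) = 0.650067 + (0.650067 − 0.643680)/15 = 0.650493

0.6505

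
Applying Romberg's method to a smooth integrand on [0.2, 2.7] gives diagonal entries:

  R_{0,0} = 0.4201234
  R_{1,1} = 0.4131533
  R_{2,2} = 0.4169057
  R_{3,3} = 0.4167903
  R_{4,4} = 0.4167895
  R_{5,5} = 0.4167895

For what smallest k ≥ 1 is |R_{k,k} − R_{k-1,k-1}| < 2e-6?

|R_{1,1} − R_{0,0}| = 0.0069701 ≥ 2e-6
|R_{2,2} − R_{1,1}| = 0.0037524 ≥ 2e-6
|R_{3,3} − R_{2,2}| = 0.0001154 ≥ 2e-6
|R_{4,4} − R_{3,3}| = 0.0000008 < 2e-6

k = 4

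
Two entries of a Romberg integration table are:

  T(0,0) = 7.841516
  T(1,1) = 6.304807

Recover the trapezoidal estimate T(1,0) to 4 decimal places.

6.6890

From T(1,1) = (4·T(1,0) − T(0,0))/3, solve for T(1,0):
4·T(1,0) = 3·6.304807 + 7.841516 = 26.755937
T(1,0) = 6.688984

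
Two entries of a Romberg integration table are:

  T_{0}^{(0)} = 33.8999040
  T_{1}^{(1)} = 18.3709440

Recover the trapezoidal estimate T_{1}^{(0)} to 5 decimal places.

22.25318

From T_{1}^{(1)} = (4·T_{1}^{(0)} − T_{0}^{(0)})/3, solve for T_{1}^{(0)}:
4·T_{1}^{(0)} = 3·18.3709440 + 33.8999040 = 89.0127360
T_{1}^{(0)} = 22.2531840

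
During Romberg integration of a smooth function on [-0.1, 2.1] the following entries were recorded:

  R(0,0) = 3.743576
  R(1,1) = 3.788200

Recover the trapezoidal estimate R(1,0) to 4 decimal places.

3.7770

From R(1,1) = (4·R(1,0) − R(0,0))/3, solve for R(1,0):
4·R(1,0) = 3·3.788200 + 3.743576 = 15.108176
R(1,0) = 3.777044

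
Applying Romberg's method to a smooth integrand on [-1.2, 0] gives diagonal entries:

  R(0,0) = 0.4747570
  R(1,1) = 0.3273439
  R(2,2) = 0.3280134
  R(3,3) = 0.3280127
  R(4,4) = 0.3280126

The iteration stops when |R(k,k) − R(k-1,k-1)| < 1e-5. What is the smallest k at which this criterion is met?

k = 3

|R(1,1) − R(0,0)| = 0.1474131 ≥ 1e-5
|R(2,2) − R(1,1)| = 0.0006695 ≥ 1e-5
|R(3,3) − R(2,2)| = 0.0000007 < 1e-5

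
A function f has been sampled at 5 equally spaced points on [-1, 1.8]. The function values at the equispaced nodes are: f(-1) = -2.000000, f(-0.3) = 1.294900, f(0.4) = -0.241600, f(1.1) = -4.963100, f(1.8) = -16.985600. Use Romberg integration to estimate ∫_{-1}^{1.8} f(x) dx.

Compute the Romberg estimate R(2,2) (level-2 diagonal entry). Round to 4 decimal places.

R(0,0) (trapezoid, 1 panel, h=2.8000): -26.579840
R(1,0) (trapezoid, 2 panels, h=1.4000): -13.628160
R(2,0) (trapezoid, 4 panels, h=0.7000): -9.381820
R(1,1) = -13.628160 + (-13.628160 − (-26.579840))/3 = -9.310933
R(2,1) = -9.381820 + (-9.381820 − (-13.628160))/3 = -7.966373
R(2,2) = -7.966373 + (-7.966373 − (-9.310933))/15 = -7.876736

-7.8767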